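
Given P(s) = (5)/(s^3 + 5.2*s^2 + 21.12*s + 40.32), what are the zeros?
Numerator is a nonzero constant (5) → Zeros: none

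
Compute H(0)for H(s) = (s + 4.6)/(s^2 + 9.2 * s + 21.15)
DC gain = H(0) = num(0)/den(0) = 4.6/21.15 = 0.2175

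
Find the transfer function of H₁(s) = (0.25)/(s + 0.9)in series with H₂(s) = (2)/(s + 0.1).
Series: H = H₁ · H₂ = (n₁·n₂)/(d₁·d₂).
Num: n₁·n₂ = 0.5. Den: d₁·d₂ = s^2 + s + 0.09.
H(s) = (0.5)/(s^2 + s + 0.09)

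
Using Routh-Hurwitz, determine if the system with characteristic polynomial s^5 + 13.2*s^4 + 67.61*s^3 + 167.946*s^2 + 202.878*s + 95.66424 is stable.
Routh array:
s^5: [1, 67.61, 202.878]; s^4: [13.2, 167.946, 95.66424]; s^3: [54.8868, 195.631]; s^2: [120.898, 95.66424]; s^1: [152.2]; s^0: [95.66424]
First column: [1, 13.2, 54.8868, 120.898, 152.2, 95.66424]. Sign changes = 0.
Yes, stable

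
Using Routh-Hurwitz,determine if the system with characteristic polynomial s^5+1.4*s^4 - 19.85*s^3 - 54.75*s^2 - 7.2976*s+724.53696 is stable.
Routh array:
s^5: [1, -19.85, -7.2976]; s^4: [1.4, -54.75, 724.53696]; s^3: [19.2571, -524.824]; s^2: [-16.5951, 724.53696]; s^1: [315.935]; s^0: [724.53696]
First column: [1, 1.4, 19.2571, -16.5951, 315.935, 724.53696]. Sign changes = 2.
No, unstable (2 RHP root(s))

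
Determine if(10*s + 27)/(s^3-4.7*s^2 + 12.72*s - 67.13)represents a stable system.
Denominator: s^3 - 4.7*s^2 + 12.72*s - 67.13 = (s - 4.9)(s^2 + 0.2*s + 13.7). Poles: -0.1 + 3.7j, -0.1 - 3.7j, 4.9. All Re(p)<0: No (unstable)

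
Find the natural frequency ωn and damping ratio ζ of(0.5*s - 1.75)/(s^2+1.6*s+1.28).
Underdamped: complex pole -0.8 + 0.8j. ωn = |pole| = 1.131, ζ = -Re(pole)/ωn = 0.7071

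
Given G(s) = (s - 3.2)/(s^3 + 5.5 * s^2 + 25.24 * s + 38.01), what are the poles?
Set denominator = 0: s^3 + 5.5*s^2 + 25.24*s + 38.01 = (s + 2.1)(s^2 + 3.4*s + 18.1) = 0 → Poles: -1.7 + 3.9j, -1.7 - 3.9j, -2.1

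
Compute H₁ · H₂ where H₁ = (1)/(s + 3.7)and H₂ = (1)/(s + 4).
Series: H = H₁ · H₂ = (n₁·n₂)/(d₁·d₂).
Num: n₁·n₂ = 1. Den: d₁·d₂ = s^2 + 7.7*s + 14.8.
H(s) = (1)/(s^2 + 7.7*s + 14.8)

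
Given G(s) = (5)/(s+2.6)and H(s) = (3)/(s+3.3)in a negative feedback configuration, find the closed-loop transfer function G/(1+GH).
Closed-loop T = G/(1+GH).
Numerator: G_num * H_den = 5*s + 16.5.
Denominator: G_den * H_den + G_num * H_num = (s^2 + 5.9*s + 8.58) + (15) = s^2 + 5.9*s + 23.58.
T(s) = (5*s + 16.5)/(s^2 + 5.9*s + 23.58)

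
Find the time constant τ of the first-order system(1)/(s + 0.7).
First-order system: τ = -1/pole. Pole = -0.7. τ = -1/(-0.7) = 1.429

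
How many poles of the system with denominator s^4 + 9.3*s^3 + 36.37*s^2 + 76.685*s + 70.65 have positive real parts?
s^4 + 9.3*s^3 + 36.37*s^2 + 76.685*s + 70.65 = (s + 3.6)(s + 2.5)(s^2 + 3.2*s + 7.85). Poles: -1.6 + 2.3j, -1.6 - 2.3j, -2.5, -3.6. RHP poles (Re>0): 0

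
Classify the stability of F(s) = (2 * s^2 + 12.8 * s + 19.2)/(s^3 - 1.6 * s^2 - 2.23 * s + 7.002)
Denominator: s^3 - 1.6*s^2 - 2.23*s + 7.002 = (s + 1.8)(s^2 - 3.4*s + 3.89). Poles: -1.8, 1.7 + 1j, 1.7 - 1j. Unstable (2 pole(s) in RHP)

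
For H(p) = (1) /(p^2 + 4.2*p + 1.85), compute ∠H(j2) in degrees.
Substitute p = j*2: H(j2) = -0.0285971 - 0.111728j.
∠H(j2) = atan2(Im, Re) = atan2(-0.111728, -0.0285971) = -104.36°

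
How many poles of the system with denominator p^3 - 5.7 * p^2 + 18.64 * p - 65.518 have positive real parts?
p^3 - 5.7*p^2 + 18.64*p - 65.518 = (p - 4.7)(p^2 - p + 13.94). Poles: 0.5 + 3.7j, 0.5 - 3.7j, 4.7. RHP poles (Re>0): 3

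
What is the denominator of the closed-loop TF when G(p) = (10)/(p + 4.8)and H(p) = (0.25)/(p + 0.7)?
Characteristic poly = G_den * H_den + G_num * H_num = (p^2 + 5.5*p + 3.36) + (2.5) = p^2 + 5.5*p + 5.86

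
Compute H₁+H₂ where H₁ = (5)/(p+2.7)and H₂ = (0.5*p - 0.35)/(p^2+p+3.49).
Parallel: H = H₁ + H₂ = (n₁·d₂ + n₂·d₁)/(d₁·d₂).
n₁·d₂ = 5*p^2 + 5*p + 17.45. n₂·d₁ = 0.5*p^2 + p - 0.945. Sum = 5.5*p^2 + 6*p + 16.505. d₁·d₂ = p^3 + 3.7*p^2 + 6.19*p + 9.423.
H(p) = (5.5*p^2 + 6*p + 16.505)/(p^3 + 3.7*p^2 + 6.19*p + 9.423)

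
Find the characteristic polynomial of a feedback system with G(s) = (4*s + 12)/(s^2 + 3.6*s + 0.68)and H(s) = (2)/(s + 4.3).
Characteristic poly = G_den * H_den + G_num * H_num = (s^3 + 7.9*s^2 + 16.16*s + 2.924) + (8*s + 24) = s^3 + 7.9*s^2 + 24.16*s + 26.924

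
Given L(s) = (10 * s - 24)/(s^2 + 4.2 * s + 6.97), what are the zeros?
Set numerator = 0: 10*s - 24 = 0 → Zeros: 2.4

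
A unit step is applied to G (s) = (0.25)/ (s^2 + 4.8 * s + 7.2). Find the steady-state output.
FVT: lim_{t→∞} y(t) = lim_{s→0} s*Y(s) where Y(s) = G(s)/s.
= lim_{s→0} G(s) = G(0) = num(0)/den(0) = 0.25/7.2 = 0.03472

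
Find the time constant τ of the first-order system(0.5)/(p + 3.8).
First-order system: τ = -1/pole. Pole = -3.8. τ = -1/(-3.8) = 0.2632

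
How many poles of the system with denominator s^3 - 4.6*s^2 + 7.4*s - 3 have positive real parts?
s^3 - 4.6*s^2 + 7.4*s - 3 = (s - 0.6)(s^2 - 4*s + 5). Poles: 0.6, 2 + 1j, 2 - 1j. RHP poles (Re>0): 3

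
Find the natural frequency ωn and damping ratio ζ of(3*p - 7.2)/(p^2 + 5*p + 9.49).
Underdamped: complex pole -2.5 + 1.8j. ωn = |pole| = 3.081, ζ = -Re(pole)/ωn = 0.8115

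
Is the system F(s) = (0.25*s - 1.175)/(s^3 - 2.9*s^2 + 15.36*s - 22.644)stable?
Denominator: s^3 - 2.9*s^2 + 15.36*s - 22.644 = (s - 1.7)(s^2 - 1.2*s + 13.32). Poles: 0.6 + 3.6j, 0.6 - 3.6j, 1.7. All Re(p)<0: No (unstable)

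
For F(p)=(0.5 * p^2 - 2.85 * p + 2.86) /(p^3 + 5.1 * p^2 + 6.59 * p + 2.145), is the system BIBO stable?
Denominator: p^3 + 5.1*p^2 + 6.59*p + 2.145 = (p + 3.3)(p + 0.5)(p + 1.3). Poles: -0.5, -1.3, -3.3. All Re(p)<0: Yes (stable)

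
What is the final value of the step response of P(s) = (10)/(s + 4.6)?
FVT: lim_{t→∞} y(t) = lim_{s→0} s*Y(s) where Y(s) = P(s)/s.
= lim_{s→0} P(s) = P(0) = num(0)/den(0) = 10/4.6 = 2.174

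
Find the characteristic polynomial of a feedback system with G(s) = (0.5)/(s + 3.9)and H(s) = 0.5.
Characteristic poly = G_den * H_den + G_num * H_num = (s + 3.9) + (0.25) = s + 4.15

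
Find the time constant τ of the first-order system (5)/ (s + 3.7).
First-order system: τ = -1/pole. Pole = -3.7. τ = -1/(-3.7) = 0.2703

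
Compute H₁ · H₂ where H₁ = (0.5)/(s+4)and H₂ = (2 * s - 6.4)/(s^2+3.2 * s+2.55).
Series: H = H₁ · H₂ = (n₁·n₂)/(d₁·d₂).
Num: n₁·n₂ = s - 3.2. Den: d₁·d₂ = s^3 + 7.2*s^2 + 15.35*s + 10.2.
H(s) = (s - 3.2)/(s^3 + 7.2*s^2 + 15.35*s + 10.2)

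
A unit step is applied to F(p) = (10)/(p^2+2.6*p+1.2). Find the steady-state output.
FVT: lim_{t→∞} y(t) = lim_{p→0} p*Y(p) where Y(p) = F(p)/p.
= lim_{p→0} F(p) = F(0) = num(0)/den(0) = 10/1.2 = 8.333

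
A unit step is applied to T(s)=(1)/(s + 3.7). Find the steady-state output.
FVT: lim_{t→∞} y(t) = lim_{s→0} s*Y(s) where Y(s) = T(s)/s.
= lim_{s→0} T(s) = T(0) = num(0)/den(0) = 1/3.7 = 0.2703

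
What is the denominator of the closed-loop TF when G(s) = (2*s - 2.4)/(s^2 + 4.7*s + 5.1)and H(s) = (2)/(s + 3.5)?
Characteristic poly = G_den * H_den + G_num * H_num = (s^3 + 8.2*s^2 + 21.55*s + 17.85) + (4*s - 4.8) = s^3 + 8.2*s^2 + 25.55*s + 13.05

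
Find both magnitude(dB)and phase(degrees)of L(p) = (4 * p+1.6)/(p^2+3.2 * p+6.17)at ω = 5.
Substitute p = j*5: L(j5) = 0.474757 - 0.65873j.
|L| = 20*log₁₀(sqrt(Re²+Im²)) = -1.81 dB.
∠L = atan2(Im, Re) = -54.22°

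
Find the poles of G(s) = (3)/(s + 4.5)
Set denominator = 0: s + 4.5 = 0 → Poles: -4.5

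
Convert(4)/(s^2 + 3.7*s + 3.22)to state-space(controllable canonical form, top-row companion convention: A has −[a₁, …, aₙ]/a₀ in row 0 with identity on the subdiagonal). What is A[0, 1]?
Reachable canonical form for den = s^2 + 3.7*s + 3.22: top row of A = -[a₁,a₂,...,aₙ]/a₀, ones on the subdiagonal, zeros elsewhere.
A = [[-3.7, -3.22], [1, 0]].
A[0,1] = -3.22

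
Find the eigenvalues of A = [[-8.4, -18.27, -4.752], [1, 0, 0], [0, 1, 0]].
Eigenvalues solve det(λI - A) = 0.
Characteristic polynomial: λ^3 + 8.4*λ^2 + 18.27*λ + 4.752 = 0.
Factor: (λ + 4.8)(λ + 0.3)(λ + 3.3) = 0.
Roots: -0.3, -3.3, -4.8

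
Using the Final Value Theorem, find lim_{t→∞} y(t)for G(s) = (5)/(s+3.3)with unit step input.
FVT: lim_{t→∞} y(t) = lim_{s→0} s*Y(s) where Y(s) = G(s)/s.
= lim_{s→0} G(s) = G(0) = num(0)/den(0) = 5/3.3 = 1.515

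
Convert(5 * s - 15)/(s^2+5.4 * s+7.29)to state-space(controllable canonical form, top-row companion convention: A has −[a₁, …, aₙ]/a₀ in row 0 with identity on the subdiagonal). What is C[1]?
Reachable canonical form: C = numerator coefficients (right-aligned, zero-padded to length n).
num = 5*s - 15, C = [[5, -15]].
C[1] = -15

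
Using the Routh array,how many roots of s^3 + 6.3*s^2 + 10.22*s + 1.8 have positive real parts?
Routh array:
s^3: [1, 10.22]; s^2: [6.3, 1.8]; s^1: [9.93429]; s^0: [1.8]
First column: [1, 6.3, 9.93429, 1.8]. Sign changes = RHP roots = 0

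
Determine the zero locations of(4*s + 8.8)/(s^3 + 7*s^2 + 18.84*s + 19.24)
Set numerator = 0: 4*s + 8.8 = 0 → Zeros: -2.2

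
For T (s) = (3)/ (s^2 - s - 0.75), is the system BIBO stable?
Denominator: s^2 - s - 0.75 = (s - 1.5)(s + 0.5). Poles: -0.5, 1.5. All Re(p)<0: No (unstable)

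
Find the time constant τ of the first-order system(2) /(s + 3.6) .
First-order system: τ = -1/pole. Pole = -3.6. τ = -1/(-3.6) = 0.2778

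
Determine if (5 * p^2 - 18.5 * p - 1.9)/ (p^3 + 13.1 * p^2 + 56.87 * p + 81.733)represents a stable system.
Denominator: p^3 + 13.1*p^2 + 56.87*p + 81.733 = (p + 4.7)(p + 3.7)(p + 4.7). Poles: -3.7, -4.7, -4.7. All Re(p)<0: Yes (stable)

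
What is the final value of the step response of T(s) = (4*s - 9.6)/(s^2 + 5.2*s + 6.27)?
FVT: lim_{t→∞} y(t) = lim_{s→0} s*Y(s) where Y(s) = T(s)/s.
= lim_{s→0} T(s) = T(0) = num(0)/den(0) = -9.6/6.27 = -1.531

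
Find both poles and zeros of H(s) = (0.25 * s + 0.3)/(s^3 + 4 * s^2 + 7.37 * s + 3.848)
Set denominator = 0: s^3 + 4*s^2 + 7.37*s + 3.848 = (s + 0.8)(s^2 + 3.2*s + 4.81) = 0 → Poles: -0.8, -1.6 + 1.5j, -1.6 - 1.5j
Set numerator = 0: 0.25*s + 0.3 = 0 → Zeros: -1.2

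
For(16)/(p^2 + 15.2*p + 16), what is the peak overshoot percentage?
Standard form: ωn²/(p²+2ζωn·p+ωn²) → ωn = 4, ζ = 1.9.
ζ ≥ 1, so the response is non-oscillatory: peak overshoot = 0%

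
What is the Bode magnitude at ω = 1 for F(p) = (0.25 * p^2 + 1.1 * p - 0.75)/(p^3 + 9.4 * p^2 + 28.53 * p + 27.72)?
Substitute p = j*1: F(j1) = 0.0109399 + 0.043604j.
|F(j1)| = sqrt(Re² + Im²) = 0.04496.
20*log₁₀(0.04496) = -26.94 dB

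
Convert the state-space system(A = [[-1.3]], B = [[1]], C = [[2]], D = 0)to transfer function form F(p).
F(p) = C(pI - A)⁻¹B + D.
Characteristic polynomial det(pI - A) = p + 1.3.
Numerator from C·adj(pI-A)·B + D·det(pI-A) = 2.
F(p) = (2)/(p + 1.3)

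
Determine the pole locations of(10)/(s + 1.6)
Set denominator = 0: s + 1.6 = 0 → Poles: -1.6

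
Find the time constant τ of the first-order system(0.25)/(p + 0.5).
First-order system: τ = -1/pole. Pole = -0.5. τ = -1/(-0.5) = 2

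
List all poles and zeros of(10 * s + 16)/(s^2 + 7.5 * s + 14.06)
Set denominator = 0: s^2 + 7.5*s + 14.06 = (s + 3.7)(s + 3.8) = 0 → Poles: -3.7, -3.8
Set numerator = 0: 10*s + 16 = 0 → Zeros: -1.6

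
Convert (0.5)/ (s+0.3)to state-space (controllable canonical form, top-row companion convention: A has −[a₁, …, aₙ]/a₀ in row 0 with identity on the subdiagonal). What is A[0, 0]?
Reachable canonical form for den = s + 0.3: top row of A = -[a₁,a₂,...,aₙ]/a₀, ones on the subdiagonal, zeros elsewhere.
A = [[-0.3]].
A[0,0] = -0.3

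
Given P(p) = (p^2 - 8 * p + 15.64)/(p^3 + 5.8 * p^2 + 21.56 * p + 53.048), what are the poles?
Set denominator = 0: p^3 + 5.8*p^2 + 21.56*p + 53.048 = (p + 3.8)(p^2 + 2*p + 13.96) = 0 → Poles: -1 + 3.6j, -1 - 3.6j, -3.8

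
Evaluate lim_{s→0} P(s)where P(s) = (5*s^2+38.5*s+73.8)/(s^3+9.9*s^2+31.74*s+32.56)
DC gain = P(0) = num(0)/den(0) = 73.8/32.56 = 2.267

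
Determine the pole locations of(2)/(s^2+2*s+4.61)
Set denominator = 0: s^2 + 2*s + 4.61 = 0 → Poles: -1 + 1.9j, -1 - 1.9j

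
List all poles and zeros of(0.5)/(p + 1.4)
Set denominator = 0: p + 1.4 = 0 → Poles: -1.4
Numerator is a nonzero constant (0.5) → Zeros: none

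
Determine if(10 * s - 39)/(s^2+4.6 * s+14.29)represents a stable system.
Denominator: s^2 + 4.6*s + 14.29. Poles: -2.3 + 3j, -2.3 - 3j. All Re(p)<0: Yes (stable)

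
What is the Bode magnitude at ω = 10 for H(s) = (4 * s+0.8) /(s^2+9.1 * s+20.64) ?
Substitute s = j*10: H(j10) = 0.245319 - 0.222731j.
|H(j10)| = sqrt(Re² + Im²) = 0.3313.
20*log₁₀(0.3313) = -9.59 dB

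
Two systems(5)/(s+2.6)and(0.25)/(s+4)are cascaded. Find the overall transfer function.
Series: H = H₁ · H₂ = (n₁·n₂)/(d₁·d₂).
Num: n₁·n₂ = 1.25. Den: d₁·d₂ = s^2 + 6.6*s + 10.4.
H(s) = (1.25)/(s^2 + 6.6*s + 10.4)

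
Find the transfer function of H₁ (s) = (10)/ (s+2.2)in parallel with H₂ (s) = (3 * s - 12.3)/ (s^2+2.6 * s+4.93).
Parallel: H = H₁ + H₂ = (n₁·d₂ + n₂·d₁)/(d₁·d₂).
n₁·d₂ = 10*s^2 + 26*s + 49.3. n₂·d₁ = 3*s^2 - 5.7*s - 27.06. Sum = 13*s^2 + 20.3*s + 22.24. d₁·d₂ = s^3 + 4.8*s^2 + 10.65*s + 10.846.
H(s) = (13*s^2 + 20.3*s + 22.24)/(s^3 + 4.8*s^2 + 10.65*s + 10.846)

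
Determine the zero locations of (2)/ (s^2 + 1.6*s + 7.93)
Numerator is a nonzero constant (2) → Zeros: none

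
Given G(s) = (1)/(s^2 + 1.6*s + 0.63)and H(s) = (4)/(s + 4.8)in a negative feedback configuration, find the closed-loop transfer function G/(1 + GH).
Closed-loop T = G/(1+GH).
Numerator: G_num * H_den = s + 4.8.
Denominator: G_den * H_den + G_num * H_num = (s^3 + 6.4*s^2 + 8.31*s + 3.024) + (4) = s^3 + 6.4*s^2 + 8.31*s + 7.024.
T(s) = (s + 4.8)/(s^3 + 6.4*s^2 + 8.31*s + 7.024)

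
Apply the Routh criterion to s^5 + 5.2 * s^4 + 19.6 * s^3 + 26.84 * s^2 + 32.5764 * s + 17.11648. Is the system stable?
Routh array:
s^5: [1, 19.6, 32.5764]; s^4: [5.2, 26.84, 17.11648]; s^3: [14.4385, 29.2848]; s^2: [16.2931, 17.11648]; s^1: [14.1167]; s^0: [17.11648]
First column: [1, 5.2, 14.4385, 16.2931, 14.1167, 17.11648]. Sign changes = 0.
Yes, stable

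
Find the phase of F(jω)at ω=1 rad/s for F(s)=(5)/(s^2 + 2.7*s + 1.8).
Substitute s = j*1: F(j1) = 0.504414 - 1.7024j.
∠F(j1) = atan2(Im, Re) = atan2(-1.7024, 0.504414) = -73.50°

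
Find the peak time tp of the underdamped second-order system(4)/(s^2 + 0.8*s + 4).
Standard form: ωn²/(s²+2ζωn·s+ωn²) → ωn = 2, ζ = 0.2.
ωd = ωn·√(1-ζ²) = 2·√(1-0.2²) = 1.96.
tp = π/ωd = π/1.96 = 1.603 s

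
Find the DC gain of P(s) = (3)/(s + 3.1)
DC gain = P(0) = num(0)/den(0) = 3/3.1 = 0.9677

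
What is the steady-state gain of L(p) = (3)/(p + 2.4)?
DC gain = L(0) = num(0)/den(0) = 3/2.4 = 1.25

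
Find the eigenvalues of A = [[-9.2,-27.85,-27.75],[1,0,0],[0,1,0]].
Eigenvalues solve det(λI - A) = 0.
Characteristic polynomial: λ^3 + 9.2*λ^2 + 27.85*λ + 27.75 = 0.
Factor: (λ + 3)(λ + 3.7)(λ + 2.5) = 0.
Roots: -2.5, -3, -3.7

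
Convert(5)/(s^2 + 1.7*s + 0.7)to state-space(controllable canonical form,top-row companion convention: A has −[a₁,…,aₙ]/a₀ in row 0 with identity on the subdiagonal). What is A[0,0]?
Reachable canonical form for den = s^2 + 1.7*s + 0.7: top row of A = -[a₁,a₂,...,aₙ]/a₀, ones on the subdiagonal, zeros elsewhere.
A = [[-1.7, -0.7], [1, 0]].
A[0,0] = -1.7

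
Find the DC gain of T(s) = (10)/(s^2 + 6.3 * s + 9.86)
DC gain = T(0) = num(0)/den(0) = 10/9.86 = 1.014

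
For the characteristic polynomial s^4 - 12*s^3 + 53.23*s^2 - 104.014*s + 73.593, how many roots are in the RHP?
s^4 - 12*s^3 + 53.23*s^2 - 104.014*s + 73.593 = (s - 4.5)(s - 1.7)(s^2 - 5.8*s + 9.62). Poles: 1.7, 2.9 + 1.1j, 2.9 - 1.1j, 4.5. RHP poles (Re>0): 4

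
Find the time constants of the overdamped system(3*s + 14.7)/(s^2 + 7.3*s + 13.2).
Overdamped: real poles at -3.3, -4. τ = -1/pole → τ₁ = 0.303, τ₂ = 0.25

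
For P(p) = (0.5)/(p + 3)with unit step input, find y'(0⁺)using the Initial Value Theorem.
IVT: y'(0⁺) = lim_{p→∞} p²·Y(p) = lim_{p→∞} p·P(p).
deg(num) = 0, deg(den) = 1, relative degree = 1, so p·P(p) → (leading num)/(leading den) = 0.5/1 = 0.5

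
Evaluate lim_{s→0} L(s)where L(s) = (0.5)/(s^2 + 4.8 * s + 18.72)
DC gain = L(0) = num(0)/den(0) = 0.5/18.72 = 0.02671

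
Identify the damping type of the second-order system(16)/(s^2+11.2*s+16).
Standard form: ωn²/(s²+2ζωn·s+ωn²) gives ωn=4, ζ=1.4.
Overdamped (ζ = 1.4 > 1)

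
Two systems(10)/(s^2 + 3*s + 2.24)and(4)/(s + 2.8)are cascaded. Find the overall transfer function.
Series: H = H₁ · H₂ = (n₁·n₂)/(d₁·d₂).
Num: n₁·n₂ = 40. Den: d₁·d₂ = s^3 + 5.8*s^2 + 10.64*s + 6.272.
H(s) = (40)/(s^3 + 5.8*s^2 + 10.64*s + 6.272)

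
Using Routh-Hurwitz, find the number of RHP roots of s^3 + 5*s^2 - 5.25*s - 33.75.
Routh array:
s^3: [1, -5.25]; s^2: [5, -33.75]; s^1: [1.5]; s^0: [-33.75]
First column: [1, 5, 1.5, -33.75]. Sign changes = RHP roots = 1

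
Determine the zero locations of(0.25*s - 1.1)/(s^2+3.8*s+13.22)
Set numerator = 0: 0.25*s - 1.1 = 0 → Zeros: 4.4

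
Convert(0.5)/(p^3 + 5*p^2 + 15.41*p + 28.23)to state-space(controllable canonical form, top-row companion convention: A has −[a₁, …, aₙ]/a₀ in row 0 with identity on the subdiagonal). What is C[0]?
Reachable canonical form: C = numerator coefficients (right-aligned, zero-padded to length n).
num = 0.5, C = [[0, 0, 0.5]].
C[0] = 0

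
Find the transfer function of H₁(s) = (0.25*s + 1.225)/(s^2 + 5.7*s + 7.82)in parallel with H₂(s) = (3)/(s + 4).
Parallel: H = H₁ + H₂ = (n₁·d₂ + n₂·d₁)/(d₁·d₂).
n₁·d₂ = 0.25*s^2 + 2.225*s + 4.9. n₂·d₁ = 3*s^2 + 17.1*s + 23.46. Sum = 3.25*s^2 + 19.325*s + 28.36. d₁·d₂ = s^3 + 9.7*s^2 + 30.62*s + 31.28.
H(s) = (3.25*s^2 + 19.325*s + 28.36)/(s^3 + 9.7*s^2 + 30.62*s + 31.28)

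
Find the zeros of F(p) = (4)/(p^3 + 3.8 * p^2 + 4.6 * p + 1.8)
Numerator is a nonzero constant (4) → Zeros: none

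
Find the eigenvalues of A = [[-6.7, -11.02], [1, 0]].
Eigenvalues solve det(λI - A) = 0.
Characteristic polynomial: λ^2 + 6.7*λ + 11.02 = 0.
Factor: (λ + 2.9)(λ + 3.8) = 0.
Roots: -2.9, -3.8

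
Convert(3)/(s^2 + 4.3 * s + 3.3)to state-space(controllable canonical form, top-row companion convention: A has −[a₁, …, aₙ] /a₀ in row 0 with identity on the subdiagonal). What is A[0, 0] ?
Reachable canonical form for den = s^2 + 4.3*s + 3.3: top row of A = -[a₁,a₂,...,aₙ]/a₀, ones on the subdiagonal, zeros elsewhere.
A = [[-4.3, -3.3], [1, 0]].
A[0,0] = -4.3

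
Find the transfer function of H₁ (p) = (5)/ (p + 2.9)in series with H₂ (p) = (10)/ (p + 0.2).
Series: H = H₁ · H₂ = (n₁·n₂)/(d₁·d₂).
Num: n₁·n₂ = 50. Den: d₁·d₂ = p^2 + 3.1*p + 0.58.
H(p) = (50)/(p^2 + 3.1*p + 0.58)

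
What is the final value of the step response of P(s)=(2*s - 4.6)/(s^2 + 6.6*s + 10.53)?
FVT: lim_{t→∞} y(t) = lim_{s→0} s*Y(s) where Y(s) = P(s)/s.
= lim_{s→0} P(s) = P(0) = num(0)/den(0) = -4.6/10.53 = -0.4368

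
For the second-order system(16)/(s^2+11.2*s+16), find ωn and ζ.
Standard form: ωn²/(s²+2ζωn·s+ωn²).
const=16=ωn² → ωn=4, s coeff=11.2=2ζωn → ζ=1.4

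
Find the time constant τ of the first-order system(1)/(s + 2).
First-order system: τ = -1/pole. Pole = -2. τ = -1/(-2) = 0.5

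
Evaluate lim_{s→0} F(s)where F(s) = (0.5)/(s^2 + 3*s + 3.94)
DC gain = F(0) = num(0)/den(0) = 0.5/3.94 = 0.1269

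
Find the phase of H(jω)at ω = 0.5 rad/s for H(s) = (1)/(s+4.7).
Substitute s = j*0.5: H(j0.5) = 0.210385 - 0.0223814j.
∠H(j0.5) = atan2(Im, Re) = atan2(-0.0223814, 0.210385) = -6.07°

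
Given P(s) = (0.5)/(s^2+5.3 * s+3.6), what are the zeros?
Numerator is a nonzero constant (0.5) → Zeros: none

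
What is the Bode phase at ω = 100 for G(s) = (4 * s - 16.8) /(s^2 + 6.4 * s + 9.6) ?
Substitute s = j*100: G(j100) = 0.00422918 - 0.0397675j.
∠G(j100) = atan2(Im, Re) = atan2(-0.0397675, 0.00422918) = -83.93°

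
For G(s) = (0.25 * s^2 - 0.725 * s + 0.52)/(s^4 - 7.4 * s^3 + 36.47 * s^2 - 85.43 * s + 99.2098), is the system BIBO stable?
Denominator: s^4 - 7.4*s^3 + 36.47*s^2 - 85.43*s + 99.2098 = (s^2 - 3.6*s + 16.93)(s^2 - 3.8*s + 5.86). Poles: 1.8 + 3.7j, 1.8 - 3.7j, 1.9 + 1.5j, 1.9 - 1.5j. All Re(p)<0: No (unstable)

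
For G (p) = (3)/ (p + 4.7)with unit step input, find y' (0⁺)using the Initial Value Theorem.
IVT: y'(0⁺) = lim_{p→∞} p²·Y(p) = lim_{p→∞} p·G(p).
deg(num) = 0, deg(den) = 1, relative degree = 1, so p·G(p) → (leading num)/(leading den) = 3/1 = 3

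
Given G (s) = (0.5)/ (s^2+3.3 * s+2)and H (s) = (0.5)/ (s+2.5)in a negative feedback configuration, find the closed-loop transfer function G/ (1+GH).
Closed-loop T = G/(1+GH).
Numerator: G_num * H_den = 0.5*s + 1.25.
Denominator: G_den * H_den + G_num * H_num = (s^3 + 5.8*s^2 + 10.25*s + 5) + (0.25) = s^3 + 5.8*s^2 + 10.25*s + 5.25.
T(s) = (0.5*s + 1.25)/(s^3 + 5.8*s^2 + 10.25*s + 5.25)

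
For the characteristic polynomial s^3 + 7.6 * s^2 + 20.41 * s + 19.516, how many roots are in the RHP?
s^3 + 7.6*s^2 + 20.41*s + 19.516 = (s + 2.8)(s^2 + 4.8*s + 6.97). Poles: -2.4 + 1.1j, -2.4 - 1.1j, -2.8. RHP poles (Re>0): 0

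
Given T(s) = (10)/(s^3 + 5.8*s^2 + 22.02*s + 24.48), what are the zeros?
Numerator is a nonzero constant (10) → Zeros: none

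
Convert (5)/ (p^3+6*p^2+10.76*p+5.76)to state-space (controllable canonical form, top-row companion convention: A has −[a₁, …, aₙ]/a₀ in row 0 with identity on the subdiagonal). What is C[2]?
Reachable canonical form: C = numerator coefficients (right-aligned, zero-padded to length n).
num = 5, C = [[0, 0, 5]].
C[2] = 5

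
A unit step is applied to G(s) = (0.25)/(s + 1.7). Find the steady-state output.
FVT: lim_{t→∞} y(t) = lim_{s→0} s*Y(s) where Y(s) = G(s)/s.
= lim_{s→0} G(s) = G(0) = num(0)/den(0) = 0.25/1.7 = 0.1471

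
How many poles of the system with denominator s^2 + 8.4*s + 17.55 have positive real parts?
s^2 + 8.4*s + 17.55 = (s + 4.5)(s + 3.9). Poles: -3.9, -4.5. RHP poles (Re>0): 0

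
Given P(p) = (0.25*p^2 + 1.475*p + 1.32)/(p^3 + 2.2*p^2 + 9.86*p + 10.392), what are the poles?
Set denominator = 0: p^3 + 2.2*p^2 + 9.86*p + 10.392 = (p + 1.2)(p^2 + p + 8.66) = 0 → Poles: -0.5 + 2.9j, -0.5 - 2.9j, -1.2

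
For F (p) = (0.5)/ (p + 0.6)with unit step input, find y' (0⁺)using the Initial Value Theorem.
IVT: y'(0⁺) = lim_{p→∞} p²·Y(p) = lim_{p→∞} p·F(p).
deg(num) = 0, deg(den) = 1, relative degree = 1, so p·F(p) → (leading num)/(leading den) = 0.5/1 = 0.5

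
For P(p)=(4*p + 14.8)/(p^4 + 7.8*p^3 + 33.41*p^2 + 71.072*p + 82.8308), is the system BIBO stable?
Denominator: p^4 + 7.8*p^3 + 33.41*p^2 + 71.072*p + 82.8308 = (p^2 + 4*p + 8.84)(p^2 + 3.8*p + 9.37). Poles: -1.9 + 2.4j, -1.9 - 2.4j, -2 + 2.2j, -2 - 2.2j. All Re(p)<0: Yes (stable)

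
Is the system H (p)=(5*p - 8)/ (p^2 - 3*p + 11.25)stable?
Denominator: p^2 - 3*p + 11.25. Poles: 1.5 + 3j, 1.5 - 3j. All Re(p)<0: No (unstable)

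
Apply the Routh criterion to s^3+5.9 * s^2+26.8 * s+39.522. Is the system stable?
Routh array:
s^3: [1, 26.8]; s^2: [5.9, 39.522]; s^1: [20.1014]; s^0: [39.522]
First column: [1, 5.9, 20.1014, 39.522]. Sign changes = 0.
Yes, stable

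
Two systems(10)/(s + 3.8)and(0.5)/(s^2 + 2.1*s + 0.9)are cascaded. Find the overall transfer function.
Series: H = H₁ · H₂ = (n₁·n₂)/(d₁·d₂).
Num: n₁·n₂ = 5. Den: d₁·d₂ = s^3 + 5.9*s^2 + 8.88*s + 3.42.
H(s) = (5)/(s^3 + 5.9*s^2 + 8.88*s + 3.42)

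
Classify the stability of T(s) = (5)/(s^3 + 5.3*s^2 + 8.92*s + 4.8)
Denominator: s^3 + 5.3*s^2 + 8.92*s + 4.8 = (s + 1.6)(s + 2.5)(s + 1.2). Poles: -1.2, -1.6, -2.5. Stable (all poles in LHP)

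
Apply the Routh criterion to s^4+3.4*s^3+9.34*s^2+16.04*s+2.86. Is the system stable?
Routh array:
s^4: [1, 9.34, 2.86]; s^3: [3.4, 16.04]; s^2: [4.62235, 2.86]; s^1: [13.9363]; s^0: [2.86]
First column: [1, 3.4, 4.62235, 13.9363, 2.86]. Sign changes = 0.
Yes, stable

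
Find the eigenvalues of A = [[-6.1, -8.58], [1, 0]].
Eigenvalues solve det(λI - A) = 0.
Characteristic polynomial: λ^2 + 6.1*λ + 8.58 = 0.
Factor: (λ + 2.2)(λ + 3.9) = 0.
Roots: -2.2, -3.9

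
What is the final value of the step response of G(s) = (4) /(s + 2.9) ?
FVT: lim_{t→∞} y(t) = lim_{s→0} s*Y(s) where Y(s) = G(s)/s.
= lim_{s→0} G(s) = G(0) = num(0)/den(0) = 4/2.9 = 1.379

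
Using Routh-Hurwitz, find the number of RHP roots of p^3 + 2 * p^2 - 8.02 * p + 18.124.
Routh array:
p^3: [1, -8.02]; p^2: [2, 18.124]; p^1: [-17.082]; p^0: [18.124]
First column: [1, 2, -17.082, 18.124]. Sign changes = RHP roots = 2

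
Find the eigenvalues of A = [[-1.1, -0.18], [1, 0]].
Eigenvalues solve det(λI - A) = 0.
Characteristic polynomial: λ^2 + 1.1*λ + 0.18 = 0.
Factor: (λ + 0.9)(λ + 0.2) = 0.
Roots: -0.2, -0.9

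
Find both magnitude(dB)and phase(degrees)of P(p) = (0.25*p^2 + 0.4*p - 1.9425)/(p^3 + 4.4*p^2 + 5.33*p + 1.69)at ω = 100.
Substitute p = j*100: P(j100) = 7.00416e-05 - 0.00250019j.
|P| = 20*log₁₀(sqrt(Re²+Im²)) = -52.04 dB.
∠P = atan2(Im, Re) = -88.40°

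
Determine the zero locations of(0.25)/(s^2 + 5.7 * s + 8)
Numerator is a nonzero constant (0.25) → Zeros: none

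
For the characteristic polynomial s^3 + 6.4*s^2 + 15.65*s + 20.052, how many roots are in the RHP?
s^3 + 6.4*s^2 + 15.65*s + 20.052 = (s + 3.6)(s^2 + 2.8*s + 5.57). Poles: -1.4 + 1.9j, -1.4 - 1.9j, -3.6. RHP poles (Re>0): 0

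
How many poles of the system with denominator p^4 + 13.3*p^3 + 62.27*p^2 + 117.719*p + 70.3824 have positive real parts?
p^4 + 13.3*p^3 + 62.27*p^2 + 117.719*p + 70.3824 = (p + 4.8)(p + 4.3)(p + 1.1)(p + 3.1). Poles: -1.1, -3.1, -4.3, -4.8. RHP poles (Re>0): 0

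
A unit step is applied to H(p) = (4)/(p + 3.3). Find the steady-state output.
FVT: lim_{t→∞} y(t) = lim_{p→0} p*Y(p) where Y(p) = H(p)/p.
= lim_{p→0} H(p) = H(0) = num(0)/den(0) = 4/3.3 = 1.212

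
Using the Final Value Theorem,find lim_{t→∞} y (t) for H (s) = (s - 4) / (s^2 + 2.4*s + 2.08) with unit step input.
FVT: lim_{t→∞} y(t) = lim_{s→0} s*Y(s) where Y(s) = H(s)/s.
= lim_{s→0} H(s) = H(0) = num(0)/den(0) = -4/2.08 = -1.923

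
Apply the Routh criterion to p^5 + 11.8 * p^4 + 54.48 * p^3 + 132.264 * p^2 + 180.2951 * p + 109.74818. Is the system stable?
Routh array:
p^5: [1, 54.48, 180.2951]; p^4: [11.8, 132.264, 109.74818]; p^3: [43.2712, 170.994]; p^2: [85.634, 109.74818]; p^1: [115.538]; p^0: [109.74818]
First column: [1, 11.8, 43.2712, 85.634, 115.538, 109.74818]. Sign changes = 0.
Yes, stable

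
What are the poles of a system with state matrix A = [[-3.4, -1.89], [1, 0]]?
Eigenvalues solve det(λI - A) = 0.
Characteristic polynomial: λ^2 + 3.4*λ + 1.89 = 0.
Factor: (λ + 2.7)(λ + 0.7) = 0.
Roots: -0.7, -2.7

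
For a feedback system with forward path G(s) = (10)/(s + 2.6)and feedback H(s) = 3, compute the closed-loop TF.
Closed-loop T = G/(1+GH).
Numerator: G_num * H_den = 10.
Denominator: G_den * H_den + G_num * H_num = (s + 2.6) + (30) = s + 32.6.
T(s) = (10)/(s + 32.6)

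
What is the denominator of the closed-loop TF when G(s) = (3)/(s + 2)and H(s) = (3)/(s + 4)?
Characteristic poly = G_den * H_den + G_num * H_num = (s^2 + 6*s + 8) + (9) = s^2 + 6*s + 17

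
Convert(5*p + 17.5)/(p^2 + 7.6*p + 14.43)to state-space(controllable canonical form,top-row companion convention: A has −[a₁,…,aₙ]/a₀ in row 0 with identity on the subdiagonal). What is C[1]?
Reachable canonical form: C = numerator coefficients (right-aligned, zero-padded to length n).
num = 5*p + 17.5, C = [[5, 17.5]].
C[1] = 17.5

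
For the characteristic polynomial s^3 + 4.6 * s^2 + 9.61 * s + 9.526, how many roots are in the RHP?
s^3 + 4.6*s^2 + 9.61*s + 9.526 = (s + 2.2)(s^2 + 2.4*s + 4.33). Poles: -1.2 + 1.7j, -1.2 - 1.7j, -2.2. RHP poles (Re>0): 0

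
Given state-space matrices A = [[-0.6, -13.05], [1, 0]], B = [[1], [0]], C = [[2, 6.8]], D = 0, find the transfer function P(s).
P(s) = C(sI - A)⁻¹B + D.
Characteristic polynomial det(sI - A) = s^2 + 0.6*s + 13.05.
Numerator from C·adj(sI-A)·B + D·det(sI-A) = 2*s + 6.8.
P(s) = (2*s + 6.8)/(s^2 + 0.6*s + 13.05)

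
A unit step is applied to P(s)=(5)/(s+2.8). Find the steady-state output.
FVT: lim_{t→∞} y(t) = lim_{s→0} s*Y(s) where Y(s) = P(s)/s.
= lim_{s→0} P(s) = P(0) = num(0)/den(0) = 5/2.8 = 1.786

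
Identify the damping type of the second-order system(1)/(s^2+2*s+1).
Standard form: ωn²/(s²+2ζωn·s+ωn²) gives ωn=1, ζ=1.
Critically damped (ζ = 1)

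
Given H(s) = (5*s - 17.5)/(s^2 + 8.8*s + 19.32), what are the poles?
Set denominator = 0: s^2 + 8.8*s + 19.32 = (s + 4.6)(s + 4.2) = 0 → Poles: -4.2, -4.6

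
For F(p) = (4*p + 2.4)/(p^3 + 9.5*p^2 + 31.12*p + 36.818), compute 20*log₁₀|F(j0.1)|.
Substitute p = j*0.1: F(j0.1) = 0.0658046 + 0.0053177j.
|F(j0.1)| = sqrt(Re² + Im²) = 0.06602.
20*log₁₀(0.06602) = -23.61 dB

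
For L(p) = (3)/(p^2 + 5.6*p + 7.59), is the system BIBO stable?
Denominator: p^2 + 5.6*p + 7.59 = (p + 3.3)(p + 2.3). Poles: -2.3, -3.3. All Re(p)<0: Yes (stable)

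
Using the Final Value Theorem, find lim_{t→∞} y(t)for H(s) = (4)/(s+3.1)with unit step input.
FVT: lim_{t→∞} y(t) = lim_{s→0} s*Y(s) where Y(s) = H(s)/s.
= lim_{s→0} H(s) = H(0) = num(0)/den(0) = 4/3.1 = 1.29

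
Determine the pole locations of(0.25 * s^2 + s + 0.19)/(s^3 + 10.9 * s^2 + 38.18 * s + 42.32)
Set denominator = 0: s^3 + 10.9*s^2 + 38.18*s + 42.32 = (s + 4)(s + 4.6)(s + 2.3) = 0 → Poles: -2.3, -4, -4.6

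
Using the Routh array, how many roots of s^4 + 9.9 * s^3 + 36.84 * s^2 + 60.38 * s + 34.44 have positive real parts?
Routh array:
s^4: [1, 36.84, 34.44]; s^3: [9.9, 60.38]; s^2: [30.741, 34.44]; s^1: [49.2888]; s^0: [34.44]
First column: [1, 9.9, 30.741, 49.2888, 34.44]. Sign changes = RHP roots = 0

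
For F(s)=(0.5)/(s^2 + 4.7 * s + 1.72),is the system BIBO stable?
Denominator: s^2 + 4.7*s + 1.72 = (s + 0.4)(s + 4.3). Poles: -0.4, -4.3. All Re(p)<0: Yes (stable)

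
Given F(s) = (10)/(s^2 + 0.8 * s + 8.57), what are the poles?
Set denominator = 0: s^2 + 0.8*s + 8.57 = 0 → Poles: -0.4 + 2.9j, -0.4 - 2.9j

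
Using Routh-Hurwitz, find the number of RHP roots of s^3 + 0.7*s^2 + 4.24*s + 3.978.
Routh array:
s^3: [1, 4.24]; s^2: [0.7, 3.978]; s^1: [-1.44286]; s^0: [3.978]
First column: [1, 0.7, -1.44286, 3.978]. Sign changes = RHP roots = 2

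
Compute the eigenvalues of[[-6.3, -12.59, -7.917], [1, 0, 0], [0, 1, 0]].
Eigenvalues solve det(λI - A) = 0.
Characteristic polynomial: λ^3 + 6.3*λ^2 + 12.59*λ + 7.917 = 0.
Factor: (λ + 1.3)(λ + 2.1)(λ + 2.9) = 0.
Roots: -1.3, -2.1, -2.9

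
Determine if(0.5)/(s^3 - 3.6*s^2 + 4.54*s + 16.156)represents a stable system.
Denominator: s^3 - 3.6*s^2 + 4.54*s + 16.156 = (s + 1.4)(s^2 - 5*s + 11.54). Poles: -1.4, 2.5 + 2.3j, 2.5 - 2.3j. All Re(p)<0: No (unstable)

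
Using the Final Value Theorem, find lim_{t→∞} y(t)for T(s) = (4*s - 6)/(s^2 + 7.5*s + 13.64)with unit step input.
FVT: lim_{t→∞} y(t) = lim_{s→0} s*Y(s) where Y(s) = T(s)/s.
= lim_{s→0} T(s) = T(0) = num(0)/den(0) = -6/13.64 = -0.4399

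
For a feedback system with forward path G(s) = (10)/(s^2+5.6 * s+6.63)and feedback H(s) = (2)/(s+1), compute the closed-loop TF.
Closed-loop T = G/(1+GH).
Numerator: G_num * H_den = 10*s + 10.
Denominator: G_den * H_den + G_num * H_num = (s^3 + 6.6*s^2 + 12.23*s + 6.63) + (20) = s^3 + 6.6*s^2 + 12.23*s + 26.63.
T(s) = (10*s + 10)/(s^3 + 6.6*s^2 + 12.23*s + 26.63)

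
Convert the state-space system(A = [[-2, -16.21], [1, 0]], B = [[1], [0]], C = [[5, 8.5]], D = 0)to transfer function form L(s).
L(s) = C(sI - A)⁻¹B + D.
Characteristic polynomial det(sI - A) = s^2 + 2*s + 16.21.
Numerator from C·adj(sI-A)·B + D·det(sI-A) = 5*s + 8.5.
L(s) = (5*s + 8.5)/(s^2 + 2*s + 16.21)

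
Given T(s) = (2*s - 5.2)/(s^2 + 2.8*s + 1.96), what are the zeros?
Set numerator = 0: 2*s - 5.2 = 0 → Zeros: 2.6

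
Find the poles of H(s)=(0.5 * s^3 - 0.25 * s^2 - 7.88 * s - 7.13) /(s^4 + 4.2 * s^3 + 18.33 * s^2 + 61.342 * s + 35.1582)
Set denominator = 0: s^4 + 4.2*s^3 + 18.33*s^2 + 61.342*s + 35.1582 = (s + 0.7)(s + 3.3)(s^2 + 0.2*s + 15.22) = 0 → Poles: -0.1 + 3.9j, -0.1 - 3.9j, -0.7, -3.3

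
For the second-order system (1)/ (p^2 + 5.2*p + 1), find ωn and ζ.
Standard form: ωn²/(p²+2ζωn·p+ωn²).
const=1=ωn² → ωn=1, p coeff=5.2=2ζωn → ζ=2.6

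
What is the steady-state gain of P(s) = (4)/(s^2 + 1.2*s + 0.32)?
DC gain = P(0) = num(0)/den(0) = 4/0.32 = 12.5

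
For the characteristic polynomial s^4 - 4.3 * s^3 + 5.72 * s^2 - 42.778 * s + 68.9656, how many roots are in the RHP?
s^4 - 4.3*s^3 + 5.72*s^2 - 42.778*s + 68.9656 = (s - 4.4)(s - 1.7)(s^2 + 1.8*s + 9.22). Poles: -0.9 + 2.9j, -0.9 - 2.9j, 1.7, 4.4. RHP poles (Re>0): 2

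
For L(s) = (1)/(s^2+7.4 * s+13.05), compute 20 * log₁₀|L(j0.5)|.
Substitute s = j*0.5: L(j0.5) = 0.0721005 - 0.0208415j.
|L(j0.5)| = sqrt(Re² + Im²) = 0.07505.
20*log₁₀(0.07505) = -22.49 dB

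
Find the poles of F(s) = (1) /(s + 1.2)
Set denominator = 0: s + 1.2 = 0 → Poles: -1.2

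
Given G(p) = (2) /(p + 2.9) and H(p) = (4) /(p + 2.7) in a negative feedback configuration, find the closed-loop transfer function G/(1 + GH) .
Closed-loop T = G/(1+GH).
Numerator: G_num * H_den = 2*p + 5.4.
Denominator: G_den * H_den + G_num * H_num = (p^2 + 5.6*p + 7.83) + (8) = p^2 + 5.6*p + 15.83.
T(p) = (2*p + 5.4)/(p^2 + 5.6*p + 15.83)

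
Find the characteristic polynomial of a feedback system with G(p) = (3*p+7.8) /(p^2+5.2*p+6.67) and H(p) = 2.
Characteristic poly = G_den * H_den + G_num * H_num = (p^2 + 5.2*p + 6.67) + (6*p + 15.6) = p^2 + 11.2*p + 22.27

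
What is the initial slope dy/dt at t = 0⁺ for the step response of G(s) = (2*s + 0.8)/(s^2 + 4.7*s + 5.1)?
IVT: y'(0⁺) = lim_{s→∞} s²·Y(s) = lim_{s→∞} s·G(s).
deg(num) = 1, deg(den) = 2, relative degree = 1, so s·G(s) → (leading num)/(leading den) = 2/1 = 2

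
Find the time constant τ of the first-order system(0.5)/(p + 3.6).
First-order system: τ = -1/pole. Pole = -3.6. τ = -1/(-3.6) = 0.2778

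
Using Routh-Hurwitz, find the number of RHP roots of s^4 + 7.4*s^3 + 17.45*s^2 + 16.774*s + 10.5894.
Routh array:
s^4: [1, 17.45, 10.5894]; s^3: [7.4, 16.774]; s^2: [15.1832, 10.5894]; s^1: [11.6129]; s^0: [10.5894]
First column: [1, 7.4, 15.1832, 11.6129, 10.5894]. Sign changes = RHP roots = 0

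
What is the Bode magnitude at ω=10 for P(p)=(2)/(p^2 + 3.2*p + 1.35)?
Substitute p = j*10: P(j10) = -0.0183436 - 0.00595027j.
|P(j10)| = sqrt(Re² + Im²) = 0.01928.
20*log₁₀(0.01928) = -34.30 dB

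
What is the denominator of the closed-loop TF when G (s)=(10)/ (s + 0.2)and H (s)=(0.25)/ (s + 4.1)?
Characteristic poly = G_den * H_den + G_num * H_num = (s^2 + 4.3*s + 0.82) + (2.5) = s^2 + 4.3*s + 3.32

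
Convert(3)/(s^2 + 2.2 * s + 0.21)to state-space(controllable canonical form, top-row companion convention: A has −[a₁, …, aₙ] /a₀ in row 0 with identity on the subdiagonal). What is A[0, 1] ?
Reachable canonical form for den = s^2 + 2.2*s + 0.21: top row of A = -[a₁,a₂,...,aₙ]/a₀, ones on the subdiagonal, zeros elsewhere.
A = [[-2.2, -0.21], [1, 0]].
A[0,1] = -0.21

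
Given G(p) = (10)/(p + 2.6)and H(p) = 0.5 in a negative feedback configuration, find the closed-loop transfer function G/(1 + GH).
Closed-loop T = G/(1+GH).
Numerator: G_num * H_den = 10.
Denominator: G_den * H_den + G_num * H_num = (p + 2.6) + (5) = p + 7.6.
T(p) = (10)/(p + 7.6)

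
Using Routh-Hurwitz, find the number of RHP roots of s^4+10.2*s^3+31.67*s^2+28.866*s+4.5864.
Routh array:
s^4: [1, 31.67, 4.5864]; s^3: [10.2, 28.866]; s^2: [28.84, 4.5864]; s^1: [27.2439]; s^0: [4.5864]
First column: [1, 10.2, 28.84, 27.2439, 4.5864]. Sign changes = RHP roots = 0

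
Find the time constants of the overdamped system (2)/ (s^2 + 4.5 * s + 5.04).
Overdamped: real poles at -2.1, -2.4. τ = -1/pole → τ₁ = 0.4762, τ₂ = 0.4167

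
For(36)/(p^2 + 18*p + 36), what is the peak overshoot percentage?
Standard form: ωn²/(p²+2ζωn·p+ωn²) → ωn = 6, ζ = 1.5.
ζ ≥ 1, so the response is non-oscillatory: peak overshoot = 0%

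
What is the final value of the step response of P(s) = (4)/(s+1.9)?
FVT: lim_{t→∞} y(t) = lim_{s→0} s*Y(s) where Y(s) = P(s)/s.
= lim_{s→0} P(s) = P(0) = num(0)/den(0) = 4/1.9 = 2.105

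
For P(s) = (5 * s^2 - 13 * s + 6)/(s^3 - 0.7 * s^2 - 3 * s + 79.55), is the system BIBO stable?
Denominator: s^3 - 0.7*s^2 - 3*s + 79.55 = (s + 4.3)(s^2 - 5*s + 18.5). Poles: -4.3, 2.5 + 3.5j, 2.5 - 3.5j. All Re(p)<0: No (unstable)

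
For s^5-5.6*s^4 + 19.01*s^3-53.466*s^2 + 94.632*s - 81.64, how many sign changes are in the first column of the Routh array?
Routh array:
s^5: [1, 19.01, 94.632]; s^4: [-5.6, -53.466, -81.64]; s^3: [9.4625, 80.0534]; s^2: [-6.0896, -81.64]; s^1: [-46.8053]; s^0: [-81.64]
First column: [1, -5.6, 9.4625, -6.0896, -46.8053, -81.64]. Sign changes = 3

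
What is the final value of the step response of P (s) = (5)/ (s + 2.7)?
FVT: lim_{t→∞} y(t) = lim_{s→0} s*Y(s) where Y(s) = P(s)/s.
= lim_{s→0} P(s) = P(0) = num(0)/den(0) = 5/2.7 = 1.852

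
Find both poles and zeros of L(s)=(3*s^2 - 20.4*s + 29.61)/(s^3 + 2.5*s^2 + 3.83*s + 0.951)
Set denominator = 0: s^3 + 2.5*s^2 + 3.83*s + 0.951 = (s + 0.3)(s^2 + 2.2*s + 3.17) = 0 → Poles: -0.3, -1.1 + 1.4j, -1.1 - 1.4j
Set numerator = 0: 3*s^2 - 20.4*s + 29.61 = 3*(s - 2.1)(s - 4.7) = 0 → Zeros: 2.1, 4.7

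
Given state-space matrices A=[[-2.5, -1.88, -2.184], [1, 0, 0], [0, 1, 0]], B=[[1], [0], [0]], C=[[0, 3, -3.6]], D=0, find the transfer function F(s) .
F(s) = C(sI - A)⁻¹B + D.
Characteristic polynomial det(sI - A) = s^3 + 2.5*s^2 + 1.88*s + 2.184.
Numerator from C·adj(sI-A)·B + D·det(sI-A) = 3*s - 3.6.
F(s) = (3*s - 3.6)/(s^3 + 2.5*s^2 + 1.88*s + 2.184)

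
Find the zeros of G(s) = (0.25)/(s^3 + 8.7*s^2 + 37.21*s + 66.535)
Numerator is a nonzero constant (0.25) → Zeros: none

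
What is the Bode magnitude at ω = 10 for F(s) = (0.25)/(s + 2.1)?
Substitute s = j*10: F(j10) = 0.00502825 - 0.0239441j.
|F(j10)| = sqrt(Re² + Im²) = 0.02447.
20*log₁₀(0.02447) = -32.23 dB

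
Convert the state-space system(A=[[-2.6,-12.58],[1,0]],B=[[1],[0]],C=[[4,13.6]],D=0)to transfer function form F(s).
F(s) = C(sI - A)⁻¹B + D.
Characteristic polynomial det(sI - A) = s^2 + 2.6*s + 12.58.
Numerator from C·adj(sI-A)·B + D·det(sI-A) = 4*s + 13.6.
F(s) = (4*s + 13.6)/(s^2 + 2.6*s + 12.58)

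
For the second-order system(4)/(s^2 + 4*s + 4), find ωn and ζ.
Standard form: ωn²/(s²+2ζωn·s+ωn²).
const=4=ωn² → ωn=2, s coeff=4=2ζωn → ζ=1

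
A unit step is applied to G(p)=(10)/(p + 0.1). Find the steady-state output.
FVT: lim_{t→∞} y(t) = lim_{p→0} p*Y(p) where Y(p) = G(p)/p.
= lim_{p→0} G(p) = G(0) = num(0)/den(0) = 10/0.1 = 100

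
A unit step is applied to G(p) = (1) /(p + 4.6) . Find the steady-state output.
FVT: lim_{t→∞} y(t) = lim_{p→0} p*Y(p) where Y(p) = G(p)/p.
= lim_{p→0} G(p) = G(0) = num(0)/den(0) = 1/4.6 = 0.2174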